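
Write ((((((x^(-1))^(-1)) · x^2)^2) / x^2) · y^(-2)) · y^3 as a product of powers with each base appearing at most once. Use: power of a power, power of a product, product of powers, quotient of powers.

x^4·y

((((((x^(-1))^(-1)) · x^2)^2) / x^2) · y^(-2)) · y^3
= ((((((x^(-1))^(-1))^2) · ((x^2)^2)) / x^2) · y^(-2)) · y^3    [power of a product]
= (((((x^(-1))^(-2)) · ((x^2)^2)) / x^2) · y^(-2)) · y^3    [power of a power]
= (((x^2 · ((x^2)^2)) / x^2) · y^(-2)) · y^3    [power of a power]
= (((x^2 · x^4) / x^2) · y^(-2)) · y^3    [power of a power]
= ((x^6 / x^2) · y^(-2)) · y^3    [product of powers]
= (x^4 · y^(-2)) · y^3    [quotient of powers]
= x^4·y    [product of powers]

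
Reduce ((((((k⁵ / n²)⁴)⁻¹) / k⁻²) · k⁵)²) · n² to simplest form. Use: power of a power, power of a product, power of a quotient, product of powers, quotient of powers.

k⁻²⁶·n¹⁸

((((((k⁵ / n²)⁴)⁻¹) / k⁻²) · k⁵)²) · n²
= ((((((k⁵ / n²)⁴)⁻¹) / k⁻²)²) · ((k⁵)²)) · n²    [power of a product]
= ((((((k⁵ / n²)⁴)⁻¹)²) / ((k⁻²)²)) · ((k⁵)²)) · n²    [power of a quotient]
= (((((k⁵ / n²)⁴)⁻²) / ((k⁻²)²)) · ((k⁵)²)) · n²    [power of a power]
= ((((k⁵ / n²)⁻⁸) / ((k⁻²)²)) · ((k⁵)²)) · n²    [power of a power]
= (((((k⁵)⁻⁸) / ((n²)⁻⁸)) / ((k⁻²)²)) · ((k⁵)²)) · n²    [power of a quotient]
= (((k⁻⁴⁰ / ((n²)⁻⁸)) / ((k⁻²)²)) · ((k⁵)²)) · n²    [power of a power]
= (((k⁻⁴⁰ / n⁻¹⁶) / ((k⁻²)²)) · ((k⁵)²)) · n²    [power of a power]
= (((k⁻⁴⁰ / n⁻¹⁶) / k⁻⁴) · ((k⁵)²)) · n²    [power of a power]
= (((k⁻⁴⁰ / n⁻¹⁶) / k⁻⁴) · k¹⁰) · n²    [power of a power]
= k⁻²⁶·n¹⁸    [quotient of powers; product of powers]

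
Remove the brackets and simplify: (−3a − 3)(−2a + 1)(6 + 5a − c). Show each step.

(−3a − 3)(−2a + 1)(6 + 5a − c)
= (6a^2 − 3a + 6a − 3)(6 + 5a − c)    [distributive law]
= (6a^2 + 3a − 3)(6 + 5a − c)    [combine like terms]
= 36a^2 + 30a^3 − 6a^2c + 18a + 15a^2 − 3ac − 18 − 15a + 3c    [distributive law]
= 51a^2 + 30a^3 − 6a^2c + 3a − 3ac − 18 + 3c    [combine like terms]

51a^2 + 30a^3 − 6a^2c + 3a − 3ac − 18 + 3c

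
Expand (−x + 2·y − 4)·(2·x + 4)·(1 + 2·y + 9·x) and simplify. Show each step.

−110·x^2 + 32·x^2·y − 18·x^3 − 156·x + 52·x·y + 8·x·y^2 − 24·y + 16·y^2 − 16

(−x + 2·y − 4)·(2·x + 4)·(1 + 2·y + 9·x)
= (−2·x^2 − 4·x + 4·x·y + 8·y − 8·x − 16)·(1 + 2·y + 9·x)    [distributive law]
= (−2·x^2 − 12·x + 4·x·y + 8·y − 16)·(1 + 2·y + 9·x)    [combine like terms]
= −2·x^2 − 4·x^2·y − 18·x^3 − 12·x − 24·x·y − 108·x^2 + 4·x·y + 8·x·y^2 + 36·x^2·y + 8·y + 16·y^2 + 72·x·y − 16 − 32·y − 144·x    [distributive law]
= −110·x^2 + 32·x^2·y − 18·x^3 − 156·x + 52·x·y + 8·x·y^2 − 24·y + 16·y^2 − 16    [combine like terms]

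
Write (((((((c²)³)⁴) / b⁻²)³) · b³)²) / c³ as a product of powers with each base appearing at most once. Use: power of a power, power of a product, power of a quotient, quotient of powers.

(((((((c²)³)⁴) / b⁻²)³) · b³)²) / c³
= (((((((c²)³)⁴) / b⁻²)³)²) · ((b³)²)) / c³    [power of a product]
= ((((((c²)³)⁴) / b⁻²)⁶) · ((b³)²)) / c³    [power of a power]
= ((((((c²)³)⁴)⁶) / ((b⁻²)⁶)) · ((b³)²)) / c³    [power of a quotient]
= (((((c²)³)²⁴) / ((b⁻²)⁶)) · ((b³)²)) / c³    [power of a power]
= ((((c²)⁷²) / ((b⁻²)⁶)) · ((b³)²)) / c³    [power of a power]
= ((c¹⁴⁴ / ((b⁻²)⁶)) · ((b³)²)) / c³    [power of a power]
= ((c¹⁴⁴ / b⁻¹²) · ((b³)²)) / c³    [power of a power]
= ((c¹⁴⁴ / b⁻¹²) · b⁶) / c³    [power of a power]
= b¹⁸·c¹⁴¹    [quotient of powers]

b¹⁸·c¹⁴¹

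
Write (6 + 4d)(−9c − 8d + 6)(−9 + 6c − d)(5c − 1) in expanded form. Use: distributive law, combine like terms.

3834c² − 2322c − 1620c³ + 1386c²d + 666cd − 180d + 1716cd² − 312d² + 324 − 1080c³d − 780c²d² + 160cd³ − 32d³

(6 + 4d)(−9c − 8d + 6)(−9 + 6c − d)(5c − 1)
= (−54c − 48d + 36 − 36cd − 32d² + 24d)(−9 + 6c − d)(5c − 1)    [distributive law]
= (−54c − 24d + 36 − 36cd − 32d²)(−9 + 6c − d)(5c − 1)    [combine like terms]
= (486c − 324c² + 54cd + 216d − 144cd + 24d² − 324 + 216c − 36d + 324cd − 216c²d + 36cd² + 288d² − 192cd² + 32d³)(5c − 1)    [distributive law]
= (702c − 324c² + 234cd + 180d + 312d² − 324 − 216c²d − 156cd² + 32d³)(5c − 1)    [combine like terms]
= 3510c² − 702c − 1620c³ + 324c² + 1170c²d − 234cd + 900cd − 180d + 1560cd² − 312d² − 1620c + 324 − 1080c³d + 216c²d − 780c²d² + 156cd² + 160cd³ − 32d³    [distributive law]
= 3834c² − 2322c − 1620c³ + 1386c²d + 666cd − 180d + 1716cd² − 312d² + 324 − 1080c³d − 780c²d² + 160cd³ − 32d³    [combine like terms]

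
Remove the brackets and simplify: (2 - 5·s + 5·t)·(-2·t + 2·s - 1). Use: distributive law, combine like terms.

-9·t + 9·s - 2 + 20·s·t - 10·s² - 10·t²

(2 - 5·s + 5·t)·(-2·t + 2·s - 1)
= -4·t + 4·s - 2 + 10·s·t - 10·s² + 5·s - 10·t² + 10·s·t - 5·t    [distributive law]
= -9·t + 9·s - 2 + 20·s·t - 10·s² - 10·t²    [combine like terms]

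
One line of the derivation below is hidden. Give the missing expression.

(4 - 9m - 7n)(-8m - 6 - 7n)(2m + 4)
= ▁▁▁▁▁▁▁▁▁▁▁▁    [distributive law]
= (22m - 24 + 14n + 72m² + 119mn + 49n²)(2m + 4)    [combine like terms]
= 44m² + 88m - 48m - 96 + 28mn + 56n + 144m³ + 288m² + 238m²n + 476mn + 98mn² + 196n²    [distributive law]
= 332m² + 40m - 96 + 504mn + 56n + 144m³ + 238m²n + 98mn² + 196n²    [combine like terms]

By distributive law:

(-32m - 24 - 28n + 72m² + 54m + 63mn + 56mn + 42n + 49n²)(2m + 4)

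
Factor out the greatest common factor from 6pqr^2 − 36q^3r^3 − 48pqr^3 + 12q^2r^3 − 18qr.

6qr(pr − 6q^2r^2 − 8pr^2 + 2qr^2 − 3)

6pqr^2 − 36q^3r^3 − 48pqr^3 + 12q^2r^3 − 18qr
= 6(pqr^2 − 6q^3r^3 − 8pqr^3 + 2q^2r^3 − 3qr)    [factor out 6]
= 6qr(pr − 6q^2r^2 − 8pr^2 + 2qr^2 − 3)    [factor out qr]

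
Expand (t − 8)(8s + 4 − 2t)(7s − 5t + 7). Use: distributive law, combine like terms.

56s^2t − 54st^2 + 516st − 114t^2 + 300t + 10t^3 − 448s^2 − 672s − 224

(t − 8)(8s + 4 − 2t)(7s − 5t + 7)
= (8st + 4t − 2t^2 − 64s − 32 + 16t)(7s − 5t + 7)    [distributive law]
= (8st + 20t − 2t^2 − 64s − 32)(7s − 5t + 7)    [combine like terms]
= 56s^2t − 40st^2 + 56st + 140st − 100t^2 + 140t − 14st^2 + 10t^3 − 14t^2 − 448s^2 + 320st − 448s − 224s + 160t − 224    [distributive law]
= 56s^2t − 54st^2 + 516st − 114t^2 + 300t + 10t^3 − 448s^2 − 672s − 224    [combine like terms]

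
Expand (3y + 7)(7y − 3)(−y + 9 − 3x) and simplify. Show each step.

−21y^3 + 149y^2 − 63xy^2 + 381y − 120xy − 189 + 63x

(3y + 7)(7y − 3)(−y + 9 − 3x)
= (21y^2 − 9y + 49y − 21)(−y + 9 − 3x)    [distributive law]
= (21y^2 + 40y − 21)(−y + 9 − 3x)    [combine like terms]
= −21y^3 + 189y^2 − 63xy^2 − 40y^2 + 360y − 120xy + 21y − 189 + 63x    [distributive law]
= −21y^3 + 149y^2 − 63xy^2 + 381y − 120xy − 189 + 63x    [combine like terms]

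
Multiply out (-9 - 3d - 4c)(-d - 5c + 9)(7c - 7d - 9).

-360cd + 99d² + 729d - 117c² - 648c + 729 - 112cd² - 21d³ - 7c²d + 140c³

(-9 - 3d - 4c)(-d - 5c + 9)(7c - 7d - 9)
= (9d + 45c - 81 + 3d² + 15cd - 27d + 4cd + 20c² - 36c)(7c - 7d - 9)    [distributive law]
= (-18d + 9c - 81 + 3d² + 19cd + 20c²)(7c - 7d - 9)    [combine like terms]
= -126cd + 126d² + 162d + 63c² - 63cd - 81c - 567c + 567d + 729 + 21cd² - 21d³ - 27d² + 133c²d - 133cd² - 171cd + 140c³ - 140c²d - 180c²    [distributive law]
= -360cd + 99d² + 729d - 117c² - 648c + 729 - 112cd² - 21d³ - 7c²d + 140c³    [combine like terms]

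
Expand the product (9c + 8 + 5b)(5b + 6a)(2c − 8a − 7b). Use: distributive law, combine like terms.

(9c + 8 + 5b)(5b + 6a)(2c − 8a − 7b)
= (45bc + 54ac + 40b + 48a + 25b² + 30ab)(2c − 8a − 7b)    [distributive law]
= 90bc² − 360abc − 315b²c + 108ac² − 432a²c − 378abc + 80bc − 320ab − 280b² + 96ac − 384a² − 336ab + 50b²c − 200ab² − 175b³ + 60abc − 240a²b − 210ab²    [distributive law]
= 90bc² − 678abc − 265b²c + 108ac² − 432a²c + 80bc − 656ab − 280b² + 96ac − 384a² − 410ab² − 175b³ − 240a²b    [combine like terms]

90bc² − 678abc − 265b²c + 108ac² − 432a²c + 80bc − 656ab − 280b² + 96ac − 384a² − 410ab² − 175b³ − 240a²b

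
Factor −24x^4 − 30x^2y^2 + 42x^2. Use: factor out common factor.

6x^2(−4x^2 − 5y^2 + 7)

−24x^4 − 30x^2y^2 + 42x^2
= 6(−4x^4 − 5x^2y^2 + 7x^2)    [factor out 6]
= 6x^2(−4x^2 − 5y^2 + 7)    [factor out x^2]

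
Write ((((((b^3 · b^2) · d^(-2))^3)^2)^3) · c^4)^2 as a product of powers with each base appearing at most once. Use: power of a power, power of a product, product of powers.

b^180c^8d^(-72)

((((((b^3 · b^2) · d^(-2))^3)^2)^3) · c^4)^2
= ((((((b^3 · b^2) · d^(-2))^3)^2)^3)^2) · ((c^4)^2)    [power of a product]
= (((((b^3 · b^2) · d^(-2))^3)^2)^6) · ((c^4)^2)    [power of a power]
= ((((b^3 · b^2) · d^(-2))^3)^12) · ((c^4)^2)    [power of a power]
= (((b^3 · b^2) · d^(-2))^36) · ((c^4)^2)    [power of a power]
= (((b^3 · b^2)^36) · ((d^(-2))^36)) · ((c^4)^2)    [power of a product]
= ((((b^3)^36) · ((b^2)^36)) · ((d^(-2))^36)) · ((c^4)^2)    [power of a product]
= ((b^108 · ((b^2)^36)) · ((d^(-2))^36)) · ((c^4)^2)    [power of a power]
= ((b^108 · b^72) · ((d^(-2))^36)) · ((c^4)^2)    [power of a power]
= (b^180 · ((d^(-2))^36)) · ((c^4)^2)    [product of powers]
= (b^180 · d^(-72)) · ((c^4)^2)    [power of a power]
= (b^180 · d^(-72)) · c^8    [power of a power]
= b^180c^8d^(-72)    [rearrange]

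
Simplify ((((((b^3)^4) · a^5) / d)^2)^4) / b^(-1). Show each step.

a^40b^97d^(-8)

((((((b^3)^4) · a^5) / d)^2)^4) / b^(-1)
= (((((b^3)^4) · a^5) / d)^8) / b^(-1)    [power of a power]
= (((((b^3)^4) · a^5)^8) / (d^8)) / b^(-1)    [power of a quotient]
= (((((b^3)^4)^8) · ((a^5)^8)) / (d^8)) / b^(-1)    [power of a product]
= ((((b^3)^32) · ((a^5)^8)) / (d^8)) / b^(-1)    [power of a power]
= ((b^96 · ((a^5)^8)) / (d^8)) / b^(-1)    [power of a power]
= ((b^96 · a^40) / (d^8)) / b^(-1)    [power of a power]
= a^40b^97d^(-8)    [quotient of powers]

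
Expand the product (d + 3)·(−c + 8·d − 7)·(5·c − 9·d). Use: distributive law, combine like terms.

(d + 3)·(−c + 8·d − 7)·(5·c − 9·d)
= (−c·d + 8·d² − 7·d − 3·c + 24·d − 21)·(5·c − 9·d)    [distributive law]
= (−c·d + 8·d² + 17·d − 3·c − 21)·(5·c − 9·d)    [combine like terms]
= −5·c²·d + 9·c·d² + 40·c·d² − 72·d³ + 85·c·d − 153·d² − 15·c² + 27·c·d − 105·c + 189·d    [distributive law]
= −5·c²·d + 49·c·d² − 72·d³ + 112·c·d − 153·d² − 15·c² − 105·c + 189·d    [combine like terms]

−5·c²·d + 49·c·d² − 72·d³ + 112·c·d − 153·d² − 15·c² − 105·c + 189·d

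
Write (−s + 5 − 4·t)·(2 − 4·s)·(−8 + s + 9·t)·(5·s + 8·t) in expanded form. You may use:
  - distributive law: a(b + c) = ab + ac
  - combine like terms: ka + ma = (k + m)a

(−s + 5 − 4·t)·(2 − 4·s)·(−8 + s + 9·t)·(5·s + 8·t)
= (−2·s + 4·s^2 + 10 − 20·s − 8·t + 16·s·t)·(−8 + s + 9·t)·(5·s + 8·t)    [distributive law]
= (−22·s + 4·s^2 + 10 − 8·t + 16·s·t)·(−8 + s + 9·t)·(5·s + 8·t)    [combine like terms]
= (176·s − 22·s^2 − 198·s·t − 32·s^2 + 4·s^3 + 36·s^2·t − 80 + 10·s + 90·t + 64·t − 8·s·t − 72·t^2 − 128·s·t + 16·s^2·t + 144·s·t^2)·(5·s + 8·t)    [distributive law]
= (186·s − 54·s^2 − 334·s·t + 4·s^3 + 52·s^2·t − 80 + 154·t − 72·t^2 + 144·s·t^2)·(5·s + 8·t)    [combine like terms]
= 930·s^2 + 1488·s·t − 270·s^3 − 432·s^2·t − 1670·s^2·t − 2672·s·t^2 + 20·s^4 + 32·s^3·t + 260·s^3·t + 416·s^2·t^2 − 400·s − 640·t + 770·s·t + 1232·t^2 − 360·s·t^2 − 576·t^3 + 720·s^2·t^2 + 1152·s·t^3    [distributive law]
= 930·s^2 + 2258·s·t − 270·s^3 − 2102·s^2·t − 3032·s·t^2 + 20·s^4 + 292·s^3·t + 1136·s^2·t^2 − 400·s − 640·t + 1232·t^2 − 576·t^3 + 1152·s·t^3    [combine like terms]

930·s^2 + 2258·s·t − 270·s^3 − 2102·s^2·t − 3032·s·t^2 + 20·s^4 + 292·s^3·t + 1136·s^2·t^2 − 400·s − 640·t + 1232·t^2 − 576·t^3 + 1152·s·t^3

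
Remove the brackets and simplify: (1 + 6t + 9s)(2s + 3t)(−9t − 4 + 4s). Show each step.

−162st − 8s − 64s^2 − 99t^2 − 12t − 279st^2 − 6s^2t − 162t^3 + 72s^3

(1 + 6t + 9s)(2s + 3t)(−9t − 4 + 4s)
= (2s + 3t + 12st + 18t^2 + 18s^2 + 27st)(−9t − 4 + 4s)    [distributive law]
= (2s + 3t + 39st + 18t^2 + 18s^2)(−9t − 4 + 4s)    [combine like terms]
= −18st − 8s + 8s^2 − 27t^2 − 12t + 12st − 351st^2 − 156st + 156s^2t − 162t^3 − 72t^2 + 72st^2 − 162s^2t − 72s^2 + 72s^3    [distributive law]
= −162st − 8s − 64s^2 − 99t^2 − 12t − 279st^2 − 6s^2t − 162t^3 + 72s^3    [combine like terms]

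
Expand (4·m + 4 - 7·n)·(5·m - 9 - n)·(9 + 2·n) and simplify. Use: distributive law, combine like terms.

(4·m + 4 - 7·n)·(5·m - 9 - n)·(9 + 2·n)
= (20·m^2 - 36·m - 4·m·n + 20·m - 36 - 4·n - 35·m·n + 63·n + 7·n^2)·(9 + 2·n)    [distributive law]
= (20·m^2 - 16·m - 39·m·n - 36 + 59·n + 7·n^2)·(9 + 2·n)    [combine like terms]
= 180·m^2 + 40·m^2·n - 144·m - 32·m·n - 351·m·n - 78·m·n^2 - 324 - 72·n + 531·n + 118·n^2 + 63·n^2 + 14·n^3    [distributive law]
= 180·m^2 + 40·m^2·n - 144·m - 383·m·n - 78·m·n^2 - 324 + 459·n + 181·n^2 + 14·n^3    [combine like terms]

180·m^2 + 40·m^2·n - 144·m - 383·m·n - 78·m·n^2 - 324 + 459·n + 181·n^2 + 14·n^3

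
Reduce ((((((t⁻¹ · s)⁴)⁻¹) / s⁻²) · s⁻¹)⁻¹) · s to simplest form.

((((((t⁻¹ · s)⁴)⁻¹) / s⁻²) · s⁻¹)⁻¹) · s
= ((((((t⁻¹ · s)⁴)⁻¹) / s⁻²)⁻¹) · ((s⁻¹)⁻¹)) · s    [power of a product]
= ((((((t⁻¹ · s)⁴)⁻¹)⁻¹) / ((s⁻²)⁻¹)) · ((s⁻¹)⁻¹)) · s    [power of a quotient]
= (((((t⁻¹ · s)⁴)¹) / ((s⁻²)⁻¹)) · ((s⁻¹)⁻¹)) · s    [power of a power]
= ((((t⁻¹ · s)⁴) / ((s⁻²)⁻¹)) · ((s⁻¹)⁻¹)) · s    [power of a power]
= (((((t⁻¹)⁴) · (s⁴)) / ((s⁻²)⁻¹)) · ((s⁻¹)⁻¹)) · s    [power of a product]
= (((t⁻⁴ · (s⁴)) / ((s⁻²)⁻¹)) · ((s⁻¹)⁻¹)) · s    [power of a power]
= (((t⁻⁴ · s⁴) / s²) · ((s⁻¹)⁻¹)) · s    [power of a power]
= (((t⁻⁴ · s⁴) / s²) · s) · s    [power of a power]
= s⁴t⁻⁴    [quotient of powers; product of powers]

s⁴t⁻⁴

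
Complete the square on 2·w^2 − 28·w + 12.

2·w^2 − 28·w + 12
= 2(w^2 − 14·w) + 12    [factor out 2 from the w-terms]
= 2(w^2 − 14·w + 49 − 49) + 12    [add and subtract 49 inside the bracket]
= 2(w − 7)^2 − 98 + 12    [perfect-square identity]
= 2(w − 7)^2 − 86    [combine constants]

2(w − 7)^2 − 86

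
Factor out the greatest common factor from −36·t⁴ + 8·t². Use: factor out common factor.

−36·t⁴ + 8·t²
= 4(−9·t⁴ + 2·t²)    [factor out 4]
= 4·t²(−9·t² + 2)    [factor out t²]

4·t²(−9·t² + 2)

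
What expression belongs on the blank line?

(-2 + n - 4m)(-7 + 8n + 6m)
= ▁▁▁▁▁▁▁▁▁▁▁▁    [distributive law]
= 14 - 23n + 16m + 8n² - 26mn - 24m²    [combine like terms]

By distributive law:

14 - 16n - 12m - 7n + 8n² + 6mn + 28m - 32mn - 24m²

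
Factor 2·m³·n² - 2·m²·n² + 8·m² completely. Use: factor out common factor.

2·m³·n² - 2·m²·n² + 8·m²
= 2(m³·n² - m²·n² + 4·m²)    [factor out 2]
= 2·m²(m·n² - n² + 4)    [factor out m²]

2·m²(m·n² - n² + 4)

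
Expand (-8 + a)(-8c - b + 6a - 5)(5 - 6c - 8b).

(-8 + a)(-8c - b + 6a - 5)(5 - 6c - 8b)
= (64c + 8b - 48a + 40 - 8ac - ab + 6a² - 5a)(5 - 6c - 8b)    [distributive law]
= (64c + 8b - 53a + 40 - 8ac - ab + 6a²)(5 - 6c - 8b)    [combine like terms]
= 320c - 384c² - 512bc + 40b - 48bc - 64b² - 265a + 318ac + 424ab + 200 - 240c - 320b - 40ac + 48ac² + 64abc - 5ab + 6abc + 8ab² + 30a² - 36a²c - 48a²b    [distributive law]
= 80c - 384c² - 560bc - 280b - 64b² - 265a + 278ac + 419ab + 200 + 48ac² + 70abc + 8ab² + 30a² - 36a²c - 48a²b    [combine like terms]

80c - 384c² - 560bc - 280b - 64b² - 265a + 278ac + 419ab + 200 + 48ac² + 70abc + 8ab² + 30a² - 36a²c - 48a²b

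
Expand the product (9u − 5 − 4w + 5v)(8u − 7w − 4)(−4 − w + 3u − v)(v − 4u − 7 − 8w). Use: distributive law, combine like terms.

(9u − 5 − 4w + 5v)(8u − 7w − 4)(−4 − w + 3u − v)(v − 4u − 7 − 8w)
= (72u^2 − 63uw − 36u − 40u + 35w + 20 − 32uw + 28w^2 + 16w + 40uv − 35vw − 20v)(−4 − w + 3u − v)(v − 4u − 7 − 8w)    [distributive law]
= (72u^2 − 95uw − 76u + 51w + 20 + 28w^2 + 40uv − 35vw − 20v)(−4 − w + 3u − v)(v − 4u − 7 − 8w)    [combine like terms]
= (−288u^2 − 72u^2w + 216u^3 − 72u^2v + 380uw + 95uw^2 − 285u^2w + 95uvw + 304u + 76uw − 228u^2 + 76uv − 204w − 51w^2 + 153uw − 51vw − 80 − 20w + 60u − 20v − 112w^2 − 28w^3 + 84uw^2 − 28vw^2 − 160uv − 40uvw + 120u^2v − 40uv^2 + 140vw + 35vw^2 − 105uvw + 35v^2w + 80v + 20vw − 60uv + 20v^2)(v − 4u − 7 − 8w)    [distributive law]
= (−516u^2 − 357u^2w + 216u^3 + 48u^2v + 609uw + 179uw^2 − 50uvw + 364u − 144uv − 224w − 163w^2 + 109vw − 80 + 60v − 28w^3 + 7vw^2 − 40uv^2 + 35v^2w + 20v^2)(v − 4u − 7 − 8w)    [combine like terms]
= −516u^2v + 2064u^3 + 3612u^2 + 4128u^2w − 357u^2vw + 1428u^3w + 2499u^2w + 2856u^2w^2 + 216u^3v − 864u^4 − 1512u^3 − 1728u^3w + 48u^2v^2 − 192u^3v − 336u^2v − 384u^2vw + 609uvw − 2436u^2w − 4263uw − 4872uw^2 + 179uvw^2 − 716u^2w^2 − 1253uw^2 − 1432uw^3 − 50uv^2w + 200u^2vw + 350uvw + 400uvw^2 + 364uv − 1456u^2 − 2548u − 2912uw − 144uv^2 + 576u^2v + 1008uv + 1152uvw − 224vw + 896uw + 1568w + 1792w^2 − 163vw^2 + 652uw^2 + 1141w^2 + 1304w^3 + 109v^2w − 436uvw − 763vw − 872vw^2 − 80v + 320u + 560 + 640w + 60v^2 − 240uv − 420v − 480vw − 28vw^3 + 112uw^3 + 196w^3 + 224w^4 + 7v^2w^2 − 28uvw^2 − 49vw^2 − 56vw^3 − 40uv^3 + 160u^2v^2 + 280uv^2 + 320uv^2w + 35v^3w − 140uv^2w − 245v^2w − 280v^2w^2 + 20v^3 − 80uv^2 − 140v^2 − 160v^2w    [distributive law]
= −276u^2v + 552u^3 + 2156u^2 + 4191u^2w − 541u^2vw − 300u^3w + 2140u^2w^2 + 24u^3v − 864u^4 + 208u^2v^2 + 1675uvw − 6279uw − 5473uw^2 + 551uvw^2 − 1320uw^3 + 130uv^2w + 1132uv − 2228u + 56uv^2 − 1467vw + 2208w + 2933w^2 − 1084vw^2 + 1500w^3 − 296v^2w − 500v + 560 − 80v^2 − 84vw^3 + 224w^4 − 273v^2w^2 − 40uv^3 + 35v^3w + 20v^3    [combine like terms]

−276u^2v + 552u^3 + 2156u^2 + 4191u^2w − 541u^2vw − 300u^3w + 2140u^2w^2 + 24u^3v − 864u^4 + 208u^2v^2 + 1675uvw − 6279uw − 5473uw^2 + 551uvw^2 − 1320uw^3 + 130uv^2w + 1132uv − 2228u + 56uv^2 − 1467vw + 2208w + 2933w^2 − 1084vw^2 + 1500w^3 − 296v^2w − 500v + 560 − 80v^2 − 84vw^3 + 224w^4 − 273v^2w^2 − 40uv^3 + 35v^3w + 20v^3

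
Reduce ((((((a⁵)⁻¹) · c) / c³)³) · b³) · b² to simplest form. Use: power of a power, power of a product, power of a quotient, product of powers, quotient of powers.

a⁻¹⁵b⁵c⁻⁶

((((((a⁵)⁻¹) · c) / c³)³) · b³) · b²
= ((((((a⁵)⁻¹) · c)³) / ((c³)³)) · b³) · b²    [power of a quotient]
= ((((((a⁵)⁻¹)³) · (c³)) / ((c³)³)) · b³) · b²    [power of a product]
= (((((a⁵)⁻³) · (c³)) / ((c³)³)) · b³) · b²    [power of a power]
= (((a⁻¹⁵ · (c³)) / ((c³)³)) · b³) · b²    [power of a power]
= (((a⁻¹⁵ · c³) / c⁹) · b³) · b²    [power of a power]
= a⁻¹⁵b⁵c⁻⁶    [quotient of powers; product of powers]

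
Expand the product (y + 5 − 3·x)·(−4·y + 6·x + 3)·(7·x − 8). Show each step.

(y + 5 − 3·x)·(−4·y + 6·x + 3)·(7·x − 8)
= (−4·y² + 6·x·y + 3·y − 20·y + 30·x + 15 + 12·x·y − 18·x² − 9·x)·(7·x − 8)    [distributive law]
= (−4·y² + 18·x·y − 17·y + 21·x + 15 − 18·x²)·(7·x − 8)    [combine like terms]
= −28·x·y² + 32·y² + 126·x²·y − 144·x·y − 119·x·y + 136·y + 147·x² − 168·x + 105·x − 120 − 126·x³ + 144·x²    [distributive law]
= −28·x·y² + 32·y² + 126·x²·y − 263·x·y + 136·y + 291·x² − 63·x − 120 − 126·x³    [combine like terms]

−28·x·y² + 32·y² + 126·x²·y − 263·x·y + 136·y + 291·x² − 63·x − 120 − 126·x³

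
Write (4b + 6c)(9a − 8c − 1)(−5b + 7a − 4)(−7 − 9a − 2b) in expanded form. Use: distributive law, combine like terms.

1424ab² + 1116a²b² + 360ab³ − 216a²b − 2268a³b + 1060ab − 1436b²c − 452ab²c − 320b³c + 2552abc + 3690a²bc − 1154bc − 172b² − 40b³ − 112b − 324a²c − 3402a³c + 1590ac − 2064bc² − 1488abc² − 480b²c² + 624ac² + 3024a²c² − 1344c² − 168c

(4b + 6c)(9a − 8c − 1)(−5b + 7a − 4)(−7 − 9a − 2b)
= (36ab − 32bc − 4b + 54ac − 48c² − 6c)(−5b + 7a − 4)(−7 − 9a − 2b)    [distributive law]
= (−180ab² + 252a²b − 144ab + 160b²c − 224abc + 128bc + 20b² − 28ab + 16b − 270abc + 378a²c − 216ac + 240bc² − 336ac² + 192c² + 30bc − 42ac + 24c)(−7 − 9a − 2b)    [distributive law]
= (−180ab² + 252a²b − 172ab + 160b²c − 494abc + 158bc + 20b² + 16b + 378a²c − 258ac + 240bc² − 336ac² + 192c² + 24c)(−7 − 9a − 2b)    [combine like terms]
= 1260ab² + 1620a²b² + 360ab³ − 1764a²b − 2268a³b − 504a²b² + 1204ab + 1548a²b + 344ab² − 1120b²c − 1440ab²c − 320b³c + 3458abc + 4446a²bc + 988ab²c − 1106bc − 1422abc − 316b²c − 140b² − 180ab² − 40b³ − 112b − 144ab − 32b² − 2646a²c − 3402a³c − 756a²bc + 1806ac + 2322a²c + 516abc − 1680bc² − 2160abc² − 480b²c² + 2352ac² + 3024a²c² + 672abc² − 1344c² − 1728ac² − 384bc² − 168c − 216ac − 48bc    [distributive law]
= 1424ab² + 1116a²b² + 360ab³ − 216a²b − 2268a³b + 1060ab − 1436b²c − 452ab²c − 320b³c + 2552abc + 3690a²bc − 1154bc − 172b² − 40b³ − 112b − 324a²c − 3402a³c + 1590ac − 2064bc² − 1488abc² − 480b²c² + 624ac² + 3024a²c² − 1344c² − 168c    [combine like terms]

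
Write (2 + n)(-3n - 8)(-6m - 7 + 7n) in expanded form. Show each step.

84mn - 14n - 77n^2 + 96m + 112 + 18mn^2 - 21n^3

(2 + n)(-3n - 8)(-6m - 7 + 7n)
= (-6n - 16 - 3n^2 - 8n)(-6m - 7 + 7n)    [distributive law]
= (-14n - 16 - 3n^2)(-6m - 7 + 7n)    [combine like terms]
= 84mn + 98n - 98n^2 + 96m + 112 - 112n + 18mn^2 + 21n^2 - 21n^3    [distributive law]
= 84mn - 14n - 77n^2 + 96m + 112 + 18mn^2 - 21n^3    [combine like terms]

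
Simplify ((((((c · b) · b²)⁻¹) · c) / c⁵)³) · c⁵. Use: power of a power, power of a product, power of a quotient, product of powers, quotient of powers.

((((((c · b) · b²)⁻¹) · c) / c⁵)³) · c⁵
= ((((((c · b) · b²)⁻¹) · c)³) / ((c⁵)³)) · c⁵    [power of a quotient]
= ((((((c · b) · b²)⁻¹)³) · (c³)) / ((c⁵)³)) · c⁵    [power of a product]
= (((((c · b) · b²)⁻³) · (c³)) / ((c⁵)³)) · c⁵    [power of a power]
= (((((c · b)⁻³) · ((b²)⁻³)) · (c³)) / ((c⁵)³)) · c⁵    [power of a product]
= (((((c⁻³) · (b⁻³)) · ((b²)⁻³)) · (c³)) / ((c⁵)³)) · c⁵    [power of a product]
= ((((c⁻³ · b⁻³) · b⁻⁶) · (c³)) / ((c⁵)³)) · c⁵    [power of a power]
= ((((c⁻³ · b⁻³) · b⁻⁶) · c³) / c¹⁵) · c⁵    [power of a power]
= b⁻⁹c⁻¹⁰    [quotient of powers; product of powers]

b⁻⁹c⁻¹⁰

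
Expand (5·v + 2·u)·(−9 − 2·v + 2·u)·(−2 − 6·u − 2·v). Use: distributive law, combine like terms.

90·v + 294·u·v + 110·v² + 48·u·v² + 20·v³ − 44·u²·v + 36·u + 100·u² − 24·u³

(5·v + 2·u)·(−9 − 2·v + 2·u)·(−2 − 6·u − 2·v)
= (−45·v − 10·v² + 10·u·v − 18·u − 4·u·v + 4·u²)·(−2 − 6·u − 2·v)    [distributive law]
= (−45·v − 10·v² + 6·u·v − 18·u + 4·u²)·(−2 − 6·u − 2·v)    [combine like terms]
= 90·v + 270·u·v + 90·v² + 20·v² + 60·u·v² + 20·v³ − 12·u·v − 36·u²·v − 12·u·v² + 36·u + 108·u² + 36·u·v − 8·u² − 24·u³ − 8·u²·v    [distributive law]
= 90·v + 294·u·v + 110·v² + 48·u·v² + 20·v³ − 44·u²·v + 36·u + 100·u² − 24·u³    [combine like terms]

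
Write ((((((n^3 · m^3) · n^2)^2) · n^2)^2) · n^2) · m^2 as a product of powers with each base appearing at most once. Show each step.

((((((n^3 · m^3) · n^2)^2) · n^2)^2) · n^2) · m^2
= ((((((n^3 · m^3) · n^2)^2)^2) · ((n^2)^2)) · n^2) · m^2    [power of a product]
= (((((n^3 · m^3) · n^2)^4) · ((n^2)^2)) · n^2) · m^2    [power of a power]
= (((((n^3 · m^3)^4) · ((n^2)^4)) · ((n^2)^2)) · n^2) · m^2    [power of a product]
= ((((((n^3)^4) · ((m^3)^4)) · ((n^2)^4)) · ((n^2)^2)) · n^2) · m^2    [power of a product]
= ((((n^12 · ((m^3)^4)) · ((n^2)^4)) · ((n^2)^2)) · n^2) · m^2    [power of a power]
= ((((n^12 · m^12) · ((n^2)^4)) · ((n^2)^2)) · n^2) · m^2    [power of a power]
= ((((n^12 · m^12) · n^8) · ((n^2)^2)) · n^2) · m^2    [power of a power]
= ((((n^12 · m^12) · n^8) · n^4) · n^2) · m^2    [power of a power]
= m^14n^26    [product of powers]

m^14n^26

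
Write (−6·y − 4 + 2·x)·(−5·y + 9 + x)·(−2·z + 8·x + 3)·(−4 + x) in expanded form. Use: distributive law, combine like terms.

(−6·y − 4 + 2·x)·(−5·y + 9 + x)·(−2·z + 8·x + 3)·(−4 + x)
= (30·y^2 − 54·y − 6·x·y + 20·y − 36 − 4·x − 10·x·y + 18·x + 2·x^2)·(−2·z + 8·x + 3)·(−4 + x)    [distributive law]
= (30·y^2 − 34·y − 16·x·y − 36 + 14·x + 2·x^2)·(−2·z + 8·x + 3)·(−4 + x)    [combine like terms]
= (−60·y^2·z + 240·x·y^2 + 90·y^2 + 68·y·z − 272·x·y − 102·y + 32·x·y·z − 128·x^2·y − 48·x·y + 72·z − 288·x − 108 − 28·x·z + 112·x^2 + 42·x − 4·x^2·z + 16·x^3 + 6·x^2)·(−4 + x)    [distributive law]
= (−60·y^2·z + 240·x·y^2 + 90·y^2 + 68·y·z − 320·x·y − 102·y + 32·x·y·z − 128·x^2·y + 72·z − 246·x − 108 − 28·x·z + 118·x^2 − 4·x^2·z + 16·x^3)·(−4 + x)    [combine like terms]
= 240·y^2·z − 60·x·y^2·z − 960·x·y^2 + 240·x^2·y^2 − 360·y^2 + 90·x·y^2 − 272·y·z + 68·x·y·z + 1280·x·y − 320·x^2·y + 408·y − 102·x·y − 128·x·y·z + 32·x^2·y·z + 512·x^2·y − 128·x^3·y − 288·z + 72·x·z + 984·x − 246·x^2 + 432 − 108·x + 112·x·z − 28·x^2·z − 472·x^2 + 118·x^3 + 16·x^2·z − 4·x^3·z − 64·x^3 + 16·x^4    [distributive law]
= 240·y^2·z − 60·x·y^2·z − 870·x·y^2 + 240·x^2·y^2 − 360·y^2 − 272·y·z − 60·x·y·z + 1178·x·y + 192·x^2·y + 408·y + 32·x^2·y·z − 128·x^3·y − 288·z + 184·x·z + 876·x − 718·x^2 + 432 − 12·x^2·z + 54·x^3 − 4·x^3·z + 16·x^4    [combine like terms]

240·y^2·z − 60·x·y^2·z − 870·x·y^2 + 240·x^2·y^2 − 360·y^2 − 272·y·z − 60·x·y·z + 1178·x·y + 192·x^2·y + 408·y + 32·x^2·y·z − 128·x^3·y − 288·z + 184·x·z + 876·x − 718·x^2 + 432 − 12·x^2·z + 54·x^3 − 4·x^3·z + 16·x^4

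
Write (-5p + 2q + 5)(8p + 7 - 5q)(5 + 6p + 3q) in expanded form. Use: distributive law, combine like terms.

(-5p + 2q + 5)(8p + 7 - 5q)(5 + 6p + 3q)
= (-40p^2 - 35p + 25pq + 16pq + 14q - 10q^2 + 40p + 35 - 25q)(5 + 6p + 3q)    [distributive law]
= (-40p^2 + 5p + 41pq - 11q - 10q^2 + 35)(5 + 6p + 3q)    [combine like terms]
= -200p^2 - 240p^3 - 120p^2q + 25p + 30p^2 + 15pq + 205pq + 246p^2q + 123pq^2 - 55q - 66pq - 33q^2 - 50q^2 - 60pq^2 - 30q^3 + 175 + 210p + 105q    [distributive law]
= -170p^2 - 240p^3 + 126p^2q + 235p + 154pq + 63pq^2 + 50q - 83q^2 - 30q^3 + 175    [combine like terms]

-170p^2 - 240p^3 + 126p^2q + 235p + 154pq + 63pq^2 + 50q - 83q^2 - 30q^3 + 175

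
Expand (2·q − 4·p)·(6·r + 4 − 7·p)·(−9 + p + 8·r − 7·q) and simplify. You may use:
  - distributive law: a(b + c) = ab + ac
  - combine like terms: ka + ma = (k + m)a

−44·q·r + 68·p·q·r + 96·q·r^2 − 84·q^2·r − 72·q + 246·p·q − 56·q^2 − 210·p^2·q + 98·p·q^2 + 88·p·r + 200·p^2·r − 192·p·r^2 + 144·p − 268·p^2 + 28·p^3

(2·q − 4·p)·(6·r + 4 − 7·p)·(−9 + p + 8·r − 7·q)
= (12·q·r + 8·q − 14·p·q − 24·p·r − 16·p + 28·p^2)·(−9 + p + 8·r − 7·q)    [distributive law]
= −108·q·r + 12·p·q·r + 96·q·r^2 − 84·q^2·r − 72·q + 8·p·q + 64·q·r − 56·q^2 + 126·p·q − 14·p^2·q − 112·p·q·r + 98·p·q^2 + 216·p·r − 24·p^2·r − 192·p·r^2 + 168·p·q·r + 144·p − 16·p^2 − 128·p·r + 112·p·q − 252·p^2 + 28·p^3 + 224·p^2·r − 196·p^2·q    [distributive law]
= −44·q·r + 68·p·q·r + 96·q·r^2 − 84·q^2·r − 72·q + 246·p·q − 56·q^2 − 210·p^2·q + 98·p·q^2 + 88·p·r + 200·p^2·r − 192·p·r^2 + 144·p − 268·p^2 + 28·p^3    [combine like terms]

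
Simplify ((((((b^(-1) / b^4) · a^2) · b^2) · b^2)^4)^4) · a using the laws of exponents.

a^33b^(-16)

((((((b^(-1) / b^4) · a^2) · b^2) · b^2)^4)^4) · a
= (((((b^(-1) / b^4) · a^2) · b^2) · b^2)^16) · a    [power of a power]
= (((((b^(-1) / b^4) · a^2) · b^2)^16) · ((b^2)^16)) · a    [power of a product]
= (((((b^(-1) / b^4) · a^2)^16) · ((b^2)^16)) · ((b^2)^16)) · a    [power of a product]
= (((((b^(-1) / b^4)^16) · ((a^2)^16)) · ((b^2)^16)) · ((b^2)^16)) · a    [power of a product]
= ((((((b^(-1))^16) / ((b^4)^16)) · ((a^2)^16)) · ((b^2)^16)) · ((b^2)^16)) · a    [power of a quotient]
= ((((b^(-16) / ((b^4)^16)) · ((a^2)^16)) · ((b^2)^16)) · ((b^2)^16)) · a    [power of a power]
= ((((b^(-16) / b^64) · ((a^2)^16)) · ((b^2)^16)) · ((b^2)^16)) · a    [power of a power]
= (((b^(-80) · ((a^2)^16)) · ((b^2)^16)) · ((b^2)^16)) · a    [quotient of powers]
= (((b^(-80) · a^32) · ((b^2)^16)) · ((b^2)^16)) · a    [power of a power]
= (((b^(-80) · a^32) · b^32) · ((b^2)^16)) · a    [power of a power]
= (((b^(-80) · a^32) · b^32) · b^32) · a    [power of a power]
= a^33b^(-16)    [product of powers]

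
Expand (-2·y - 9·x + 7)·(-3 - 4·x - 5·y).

(-2·y - 9·x + 7)·(-3 - 4·x - 5·y)
= 6·y + 8·x·y + 10·y² + 27·x + 36·x² + 45·x·y - 21 - 28·x - 35·y    [distributive law]
= -29·y + 53·x·y + 10·y² - x + 36·x² - 21    [combine like terms]

-29·y + 53·x·y + 10·y² - x + 36·x² - 21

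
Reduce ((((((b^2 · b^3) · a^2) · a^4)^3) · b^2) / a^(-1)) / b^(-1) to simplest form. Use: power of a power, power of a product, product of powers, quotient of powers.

((((((b^2 · b^3) · a^2) · a^4)^3) · b^2) / a^(-1)) / b^(-1)
= ((((((b^2 · b^3) · a^2)^3) · ((a^4)^3)) · b^2) / a^(-1)) / b^(-1)    [power of a product]
= ((((((b^2 · b^3)^3) · ((a^2)^3)) · ((a^4)^3)) · b^2) / a^(-1)) / b^(-1)    [power of a product]
= (((((((b^2)^3) · ((b^3)^3)) · ((a^2)^3)) · ((a^4)^3)) · b^2) / a^(-1)) / b^(-1)    [power of a product]
= (((((b^6 · ((b^3)^3)) · ((a^2)^3)) · ((a^4)^3)) · b^2) / a^(-1)) / b^(-1)    [power of a power]
= (((((b^6 · b^9) · ((a^2)^3)) · ((a^4)^3)) · b^2) / a^(-1)) / b^(-1)    [power of a power]
= ((((b^15 · ((a^2)^3)) · ((a^4)^3)) · b^2) / a^(-1)) / b^(-1)    [product of powers]
= ((((b^15 · a^6) · ((a^4)^3)) · b^2) / a^(-1)) / b^(-1)    [power of a power]
= ((((b^15 · a^6) · a^12) · b^2) / a^(-1)) / b^(-1)    [power of a power]
= a^19·b^18    [quotient of powers; product of powers]

a^19·b^18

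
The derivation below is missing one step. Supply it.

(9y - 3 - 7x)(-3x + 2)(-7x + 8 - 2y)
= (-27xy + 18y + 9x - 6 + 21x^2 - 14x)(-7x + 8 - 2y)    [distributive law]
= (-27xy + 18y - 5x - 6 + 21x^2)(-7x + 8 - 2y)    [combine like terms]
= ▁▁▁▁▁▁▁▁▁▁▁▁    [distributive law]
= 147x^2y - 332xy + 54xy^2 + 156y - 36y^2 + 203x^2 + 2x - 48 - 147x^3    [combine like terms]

After distributive law, the bracketed line is:

189x^2y - 216xy + 54xy^2 - 126xy + 144y - 36y^2 + 35x^2 - 40x + 10xy + 42x - 48 + 12y - 147x^3 + 168x^2 - 42x^2y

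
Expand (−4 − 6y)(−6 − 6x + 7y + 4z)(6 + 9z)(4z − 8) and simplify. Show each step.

(−4 − 6y)(−6 − 6x + 7y + 4z)(6 + 9z)(4z − 8)
= (24 + 24x − 28y − 16z + 36y + 36xy − 42y² − 24yz)(6 + 9z)(4z − 8)    [distributive law]
= (24 + 24x + 8y − 16z + 36xy − 42y² − 24yz)(6 + 9z)(4z − 8)    [combine like terms]
= (144 + 216z + 144x + 216xz + 48y + 72yz − 96z − 144z² + 216xy + 324xyz − 252y² − 378y²z − 144yz − 216yz²)(4z − 8)    [distributive law]
= (144 + 120z + 144x + 216xz + 48y − 72yz − 144z² + 216xy + 324xyz − 252y² − 378y²z − 216yz²)(4z − 8)    [combine like terms]
= 576z − 1152 + 480z² − 960z + 576xz − 1152x + 864xz² − 1728xz + 192yz − 384y − 288yz² + 576yz − 576z³ + 1152z² + 864xyz − 1728xy + 1296xyz² − 2592xyz − 1008y²z + 2016y² − 1512y²z² + 3024y²z − 864yz³ + 1728yz²    [distributive law]
= −384z − 1152 + 1632z² − 1152xz − 1152x + 864xz² + 768yz − 384y + 1440yz² − 576z³ − 1728xyz − 1728xy + 1296xyz² + 2016y²z + 2016y² − 1512y²z² − 864yz³    [combine like terms]

−384z − 1152 + 1632z² − 1152xz − 1152x + 864xz² + 768yz − 384y + 1440yz² − 576z³ − 1728xyz − 1728xy + 1296xyz² + 2016y²z + 2016y² − 1512y²z² − 864yz³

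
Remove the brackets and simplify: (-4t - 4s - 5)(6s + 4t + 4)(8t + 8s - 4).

(-4t - 4s - 5)(6s + 4t + 4)(8t + 8s - 4)
= (-24st - 16t^2 - 16t - 24s^2 - 16st - 16s - 30s - 20t - 20)(8t + 8s - 4)    [distributive law]
= (-40st - 16t^2 - 36t - 24s^2 - 46s - 20)(8t + 8s - 4)    [combine like terms]
= -320st^2 - 320s^2t + 160st - 128t^3 - 128st^2 + 64t^2 - 288t^2 - 288st + 144t - 192s^2t - 192s^3 + 96s^2 - 368st - 368s^2 + 184s - 160t - 160s + 80    [distributive law]
= -448st^2 - 512s^2t - 496st - 128t^3 - 224t^2 - 16t - 192s^3 - 272s^2 + 24s + 80    [combine like terms]

-448st^2 - 512s^2t - 496st - 128t^3 - 224t^2 - 16t - 192s^3 - 272s^2 + 24s + 80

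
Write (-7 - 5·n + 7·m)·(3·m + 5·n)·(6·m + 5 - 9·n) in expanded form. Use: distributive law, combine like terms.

-21·m^2 - 105·m + 79·m·n - 175·n + 190·n^2 - 69·m^2·n - 330·m·n^2 + 225·n^3 + 126·m^3

(-7 - 5·n + 7·m)·(3·m + 5·n)·(6·m + 5 - 9·n)
= (-21·m - 35·n - 15·m·n - 25·n^2 + 21·m^2 + 35·m·n)·(6·m + 5 - 9·n)    [distributive law]
= (-21·m - 35·n + 20·m·n - 25·n^2 + 21·m^2)·(6·m + 5 - 9·n)    [combine like terms]
= -126·m^2 - 105·m + 189·m·n - 210·m·n - 175·n + 315·n^2 + 120·m^2·n + 100·m·n - 180·m·n^2 - 150·m·n^2 - 125·n^2 + 225·n^3 + 126·m^3 + 105·m^2 - 189·m^2·n    [distributive law]
= -21·m^2 - 105·m + 79·m·n - 175·n + 190·n^2 - 69·m^2·n - 330·m·n^2 + 225·n^3 + 126·m^3    [combine like terms]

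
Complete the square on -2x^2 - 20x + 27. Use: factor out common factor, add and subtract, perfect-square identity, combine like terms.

-2(x + 5)^2 + 77

-2x^2 - 20x + 27
= -2(x^2 + 10x) + 27    [factor out -2 from the x-terms]
= -2(x^2 + 10x + 25 - 25) + 27    [add and subtract 25 inside the bracket]
= -2(x + 5)^2 + 50 + 27    [perfect-square identity]
= -2(x + 5)^2 + 77    [combine constants]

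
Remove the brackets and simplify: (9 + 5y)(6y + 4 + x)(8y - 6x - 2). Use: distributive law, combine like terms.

532y^2 - 382xy + 140y - 234x - 72 - 54x^2 + 240y^3 - 140xy^2 - 30x^2y

(9 + 5y)(6y + 4 + x)(8y - 6x - 2)
= (54y + 36 + 9x + 30y^2 + 20y + 5xy)(8y - 6x - 2)    [distributive law]
= (74y + 36 + 9x + 30y^2 + 5xy)(8y - 6x - 2)    [combine like terms]
= 592y^2 - 444xy - 148y + 288y - 216x - 72 + 72xy - 54x^2 - 18x + 240y^3 - 180xy^2 - 60y^2 + 40xy^2 - 30x^2y - 10xy    [distributive law]
= 532y^2 - 382xy + 140y - 234x - 72 - 54x^2 + 240y^3 - 140xy^2 - 30x^2y    [combine like terms]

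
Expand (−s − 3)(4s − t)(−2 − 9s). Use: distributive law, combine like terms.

116s^2 + 36s^3 − 29st − 9s^2t + 24s − 6t

(−s − 3)(4s − t)(−2 − 9s)
= (−4s^2 + st − 12s + 3t)(−2 − 9s)    [distributive law]
= 8s^2 + 36s^3 − 2st − 9s^2t + 24s + 108s^2 − 6t − 27st    [distributive law]
= 116s^2 + 36s^3 − 29st − 9s^2t + 24s − 6t    [combine like terms]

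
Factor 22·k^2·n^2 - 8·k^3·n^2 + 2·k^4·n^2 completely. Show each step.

22·k^2·n^2 - 8·k^3·n^2 + 2·k^4·n^2
= 2(11·k^2·n^2 - 4·k^3·n^2 + k^4·n^2)    [factor out 2]
= 2·k^2·n^2(11 - 4·k + k^2)    [factor out k^2·n^2]

2·k^2·n^2(11 - 4·k + k^2)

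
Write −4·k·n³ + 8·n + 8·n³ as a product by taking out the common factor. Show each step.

−4·k·n³ + 8·n + 8·n³
= 4(−k·n³ + 2·n + 2·n³)    [factor out 4]
= 4·n(−k·n² + 2 + 2·n²)    [factor out n]

4·n(−k·n² + 2 + 2·n²)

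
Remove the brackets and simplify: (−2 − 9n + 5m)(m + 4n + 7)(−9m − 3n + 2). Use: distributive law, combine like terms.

(−2 − 9n + 5m)(m + 4n + 7)(−9m − 3n + 2)
= (−2m − 8n − 14 − 9mn − 36n² − 63n + 5m² + 20mn + 35m)(−9m − 3n + 2)    [distributive law]
= (33m − 71n − 14 + 11mn − 36n² + 5m²)(−9m − 3n + 2)    [combine like terms]
= −297m² − 99mn + 66m + 639mn + 213n² − 142n + 126m + 42n − 28 − 99m²n − 33mn² + 22mn + 324mn² + 108n³ − 72n² − 45m³ − 15m²n + 10m²    [distributive law]
= −287m² + 562mn + 192m + 141n² − 100n − 28 − 114m²n + 291mn² + 108n³ − 45m³    [combine like terms]

−287m² + 562mn + 192m + 141n² − 100n − 28 − 114m²n + 291mn² + 108n³ − 45m³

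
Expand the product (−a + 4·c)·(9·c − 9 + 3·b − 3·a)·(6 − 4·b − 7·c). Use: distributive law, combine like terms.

−189·a·c + 105·a·b·c + 147·a·c^2 + 54·a − 54·a·b + 12·a·b^2 + 18·a^2 − 12·a^2·b − 21·a^2·c + 468·c^2 − 228·b·c^2 − 252·c^3 − 216·c + 216·b·c − 48·b^2·c

(−a + 4·c)·(9·c − 9 + 3·b − 3·a)·(6 − 4·b − 7·c)
= (−9·a·c + 9·a − 3·a·b + 3·a^2 + 36·c^2 − 36·c + 12·b·c − 12·a·c)·(6 − 4·b − 7·c)    [distributive law]
= (−21·a·c + 9·a − 3·a·b + 3·a^2 + 36·c^2 − 36·c + 12·b·c)·(6 − 4·b − 7·c)    [combine like terms]
= −126·a·c + 84·a·b·c + 147·a·c^2 + 54·a − 36·a·b − 63·a·c − 18·a·b + 12·a·b^2 + 21·a·b·c + 18·a^2 − 12·a^2·b − 21·a^2·c + 216·c^2 − 144·b·c^2 − 252·c^3 − 216·c + 144·b·c + 252·c^2 + 72·b·c − 48·b^2·c − 84·b·c^2    [distributive law]
= −189·a·c + 105·a·b·c + 147·a·c^2 + 54·a − 54·a·b + 12·a·b^2 + 18·a^2 − 12·a^2·b − 21·a^2·c + 468·c^2 − 228·b·c^2 − 252·c^3 − 216·c + 216·b·c − 48·b^2·c    [combine like terms]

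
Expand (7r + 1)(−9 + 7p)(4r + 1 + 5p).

(7r + 1)(−9 + 7p)(4r + 1 + 5p)
= (−63r + 49pr − 9 + 7p)(4r + 1 + 5p)    [distributive law]
= −252r^2 − 63r − 315pr + 196pr^2 + 49pr + 245p^2r − 36r − 9 − 45p + 28pr + 7p + 35p^2    [distributive law]
= −252r^2 − 99r − 238pr + 196pr^2 + 245p^2r − 9 − 38p + 35p^2    [combine like terms]

−252r^2 − 99r − 238pr + 196pr^2 + 245p^2r − 9 − 38p + 35p^2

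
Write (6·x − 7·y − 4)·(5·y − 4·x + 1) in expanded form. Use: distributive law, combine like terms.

58·x·y − 24·x^2 + 22·x − 35·y^2 − 27·y − 4

(6·x − 7·y − 4)·(5·y − 4·x + 1)
= 30·x·y − 24·x^2 + 6·x − 35·y^2 + 28·x·y − 7·y − 20·y + 16·x − 4    [distributive law]
= 58·x·y − 24·x^2 + 22·x − 35·y^2 − 27·y − 4    [combine like terms]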